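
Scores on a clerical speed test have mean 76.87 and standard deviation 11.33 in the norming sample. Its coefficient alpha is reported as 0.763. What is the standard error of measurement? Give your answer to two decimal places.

SEM = SD · √(1 − ρ) = 11.33 × √0.237 = 11.33 × 0.4868 = 5.516

5.52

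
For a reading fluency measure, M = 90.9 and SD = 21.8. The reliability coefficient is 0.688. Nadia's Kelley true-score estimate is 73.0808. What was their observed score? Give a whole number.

T̂ = ρX + (1 − ρ)μ  ⇒  X = (T̂ − (1 − ρ)μ) / ρ
X = (73.0808 − 0.312 × 90.9) / 0.688 = (73.0808 − 28.3608) / 0.688 = 44.7200 / 0.688 = 65.00

65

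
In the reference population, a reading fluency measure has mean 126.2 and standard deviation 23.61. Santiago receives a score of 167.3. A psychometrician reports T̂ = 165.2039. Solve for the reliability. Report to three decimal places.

T̂ = ρX + (1 − ρ)μ  ⇒  T̂ − μ = ρ(X − μ)
ρ = (T̂ − μ)/(X − μ) = (165.2039 − 126.2) / (167.3 − 126.2) = 39.0039 / 41.1 = 0.94900

0.949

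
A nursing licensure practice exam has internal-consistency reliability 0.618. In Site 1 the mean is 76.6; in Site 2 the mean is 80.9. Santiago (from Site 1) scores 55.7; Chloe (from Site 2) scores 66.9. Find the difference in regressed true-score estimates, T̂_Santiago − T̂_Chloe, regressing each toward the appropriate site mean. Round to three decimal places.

-8.564

T̂_Santiago = 0.618(55.7) + 0.382(76.6) = 63.68380
T̂_Chloe = 0.618(66.9) + 0.382(80.9) = 72.24800
Difference = 63.68380 − 72.24800 = -8.56420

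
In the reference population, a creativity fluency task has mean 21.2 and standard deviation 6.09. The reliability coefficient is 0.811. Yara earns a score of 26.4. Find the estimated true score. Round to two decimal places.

Regress the observed score toward the mean by the unreliability: T̂ = 0.811·26.4 + 0.189·21.2 = 21.4104 + 4.0068 = 25.417.

25.42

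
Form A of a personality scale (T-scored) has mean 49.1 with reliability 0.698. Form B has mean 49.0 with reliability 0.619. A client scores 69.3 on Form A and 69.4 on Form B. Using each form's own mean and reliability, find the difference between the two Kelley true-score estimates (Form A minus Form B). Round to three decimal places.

1.572

T̂_A = 0.698(69.3) + 0.302(49.1) = 63.19960
T̂_B = 0.619(69.4) + 0.381(49.0) = 61.62760
T̂_A − T̂_B = 1.57200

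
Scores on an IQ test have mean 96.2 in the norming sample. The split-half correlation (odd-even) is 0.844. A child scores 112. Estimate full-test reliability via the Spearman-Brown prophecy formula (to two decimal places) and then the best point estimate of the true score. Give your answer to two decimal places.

110.74

Spearman-Brown: ρ = 2r/(1 + r) = 2(0.844)/(1 + 0.844) = 1.6880/1.844 = 0.9154 → 0.92
Kelley's formula gives T̂ = 0.92·112 + 0.08·96.2 = 103.04 + 7.696 = 110.736.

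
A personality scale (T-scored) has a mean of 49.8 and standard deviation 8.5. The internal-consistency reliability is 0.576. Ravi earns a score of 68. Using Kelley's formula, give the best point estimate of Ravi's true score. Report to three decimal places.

Kelley's formula gives T̂ = 0.576·68 + 0.424·49.8 = 39.168 + 21.1152 = 60.2832.

60.283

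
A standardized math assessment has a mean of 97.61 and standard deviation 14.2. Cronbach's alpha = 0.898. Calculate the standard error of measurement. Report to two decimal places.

4.54

SEM = SD · √(1 − ρ) = 14.2 × √0.102 = 14.2 × 0.3194 = 4.535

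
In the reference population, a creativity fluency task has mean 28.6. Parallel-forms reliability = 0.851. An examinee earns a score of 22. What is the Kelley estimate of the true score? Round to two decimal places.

22.98

T̂ = 0.851(22) + 0.149(28.6) = 18.722 + 4.2614 = 22.983 → 22.98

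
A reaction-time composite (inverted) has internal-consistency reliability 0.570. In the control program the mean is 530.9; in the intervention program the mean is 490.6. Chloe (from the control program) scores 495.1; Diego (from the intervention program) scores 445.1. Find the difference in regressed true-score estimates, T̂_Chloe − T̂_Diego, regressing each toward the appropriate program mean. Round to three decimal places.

45.829

T̂_Chloe = 0.570(495.1) + 0.430(530.9) = 510.49400
T̂_Diego = 0.570(445.1) + 0.430(490.6) = 464.66500
Difference = 510.49400 − 464.66500 = 45.82900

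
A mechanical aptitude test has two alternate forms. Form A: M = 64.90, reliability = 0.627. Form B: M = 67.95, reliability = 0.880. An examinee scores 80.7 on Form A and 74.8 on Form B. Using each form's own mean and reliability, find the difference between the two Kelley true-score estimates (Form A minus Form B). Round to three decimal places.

T̂_A = 0.627(80.7) + 0.373(64.90) = 74.80660
T̂_B = 0.880(74.8) + 0.120(67.95) = 73.97800
T̂_A − T̂_B = 0.82860

0.829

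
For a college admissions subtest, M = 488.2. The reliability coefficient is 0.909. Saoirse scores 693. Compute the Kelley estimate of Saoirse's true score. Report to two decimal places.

674.36

T̂ = 0.909(693) + 0.091(488.2) = 629.937 + 44.4262 = 674.363 → 674.36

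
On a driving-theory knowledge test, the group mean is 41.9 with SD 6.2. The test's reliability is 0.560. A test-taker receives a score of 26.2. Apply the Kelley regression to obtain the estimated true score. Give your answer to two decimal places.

T̂ = ρX + (1 − ρ)μ
  = 0.560 × 26.2 + 0.440 × 41.9
  = 14.6720 + 18.4360
  = 33.108
  ≈ 33.11

33.11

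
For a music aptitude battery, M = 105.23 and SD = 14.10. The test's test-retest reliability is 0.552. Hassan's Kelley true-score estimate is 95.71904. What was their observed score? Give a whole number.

T̂ = ρX + (1 − ρ)μ  ⇒  X = (T̂ − (1 − ρ)μ) / ρ
X = (95.71904 − 0.448 × 105.23) / 0.552 = (95.71904 − 47.14304) / 0.552 = 48.57600 / 0.552 = 88.00

88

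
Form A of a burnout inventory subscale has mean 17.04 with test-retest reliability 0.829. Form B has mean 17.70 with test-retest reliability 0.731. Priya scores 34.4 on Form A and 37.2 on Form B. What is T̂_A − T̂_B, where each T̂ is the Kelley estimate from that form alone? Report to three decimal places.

-0.523

T̂_A = 0.829(34.4) + 0.171(17.04) = 31.43144
T̂_B = 0.731(37.2) + 0.269(17.70) = 31.95450
T̂_A − T̂_B = -0.52306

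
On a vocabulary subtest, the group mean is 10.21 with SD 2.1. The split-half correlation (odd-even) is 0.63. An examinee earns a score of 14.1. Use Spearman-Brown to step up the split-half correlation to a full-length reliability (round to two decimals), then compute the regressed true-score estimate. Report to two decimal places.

13.21

Spearman-Brown: ρ = 2r/(1 + r) = 2(0.63)/(1 + 0.63) = 1.260/1.63 = 0.7730 → 0.77
Weight the observed score by reliability and the mean by (1 − reliability): T̂ = 0.77·14.1 + 0.23·10.21 = 10.857 + 2.3483 = 13.205.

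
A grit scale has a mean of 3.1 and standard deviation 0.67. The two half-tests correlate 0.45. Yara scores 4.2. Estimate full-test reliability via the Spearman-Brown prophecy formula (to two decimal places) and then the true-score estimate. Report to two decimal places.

Spearman-Brown: ρ = 2r/(1 + r) = 2(0.45)/(1 + 0.45) = 0.900/1.45 = 0.6207 → 0.62
T̂ = 0.62(4.2) + 0.38(3.1) = 2.604 + 1.178 = 3.782 → 3.78

3.78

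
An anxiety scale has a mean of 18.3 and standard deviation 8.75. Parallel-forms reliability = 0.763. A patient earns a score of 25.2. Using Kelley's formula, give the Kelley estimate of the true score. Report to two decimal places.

T̂ = 0.763(25.2) + 0.237(18.3) = 19.2276 + 4.3371 = 23.565 → 23.56

23.56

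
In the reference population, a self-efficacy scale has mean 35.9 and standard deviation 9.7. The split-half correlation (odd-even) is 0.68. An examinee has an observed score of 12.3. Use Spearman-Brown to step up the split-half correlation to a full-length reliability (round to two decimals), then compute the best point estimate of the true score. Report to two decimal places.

Spearman-Brown: ρ = 2r/(1 + r) = 2(0.68)/(1 + 0.68) = 1.360/1.68 = 0.8095 → 0.81
Regress the observed score toward the mean by the unreliability: T̂ = 0.81·12.3 + 0.19·35.9 = 9.963 + 6.821 = 16.784.

16.78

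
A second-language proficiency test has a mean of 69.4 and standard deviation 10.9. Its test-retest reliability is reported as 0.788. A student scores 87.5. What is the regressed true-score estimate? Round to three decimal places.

T̂ = 0.788(87.5) + 0.212(69.4) = 68.9500 + 14.7128 = 83.6628 → 83.663

83.663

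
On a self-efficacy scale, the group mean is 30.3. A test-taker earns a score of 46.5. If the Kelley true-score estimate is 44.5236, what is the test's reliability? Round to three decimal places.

T̂ = ρX + (1 − ρ)μ  ⇒  T̂ − μ = ρ(X − μ)
ρ = (T̂ − μ)/(X − μ) = (44.5236 − 30.3) / (46.5 − 30.3) = 14.2236 / 16.2 = 0.87800

0.878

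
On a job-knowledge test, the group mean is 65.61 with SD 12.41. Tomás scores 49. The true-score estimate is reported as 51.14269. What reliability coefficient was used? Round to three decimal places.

T̂ = ρX + (1 − ρ)μ  ⇒  T̂ − μ = ρ(X − μ)
ρ = (T̂ − μ)/(X − μ) = (51.14269 − 65.61) / (49 − 65.61) = -14.46731 / -16.61 = 0.87100

0.871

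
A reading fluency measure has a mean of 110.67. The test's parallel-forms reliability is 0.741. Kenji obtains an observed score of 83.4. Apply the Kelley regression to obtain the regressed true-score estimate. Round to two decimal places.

90.46

T̂ = ρX + (1 − ρ)μ
  = 0.741 × 83.4 + 0.259 × 110.67
  = 61.7994 + 28.66353
  = 90.463
  ≈ 90.46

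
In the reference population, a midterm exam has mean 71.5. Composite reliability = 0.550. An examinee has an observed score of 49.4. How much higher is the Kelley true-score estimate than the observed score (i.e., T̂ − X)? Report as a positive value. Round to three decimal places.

9.945

Kelley's formula gives T̂ = 0.550·49.4 + 0.450·71.5 = 27.1700 + 32.1750 = 59.34500.
T̂ − X = 59.3450 − 49.4 = 9.9450 → 9.945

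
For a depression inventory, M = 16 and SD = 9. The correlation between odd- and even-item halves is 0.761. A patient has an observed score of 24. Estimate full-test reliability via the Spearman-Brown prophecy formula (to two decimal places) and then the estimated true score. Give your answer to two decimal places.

Spearman-Brown: ρ = 2r/(1 + r) = 2(0.761)/(1 + 0.761) = 1.5220/1.761 = 0.8643 → 0.86
Regress the observed score toward the mean by the unreliability: T̂ = 0.86·24 + 0.14·16 = 20.64 + 2.24 = 22.880.

22.88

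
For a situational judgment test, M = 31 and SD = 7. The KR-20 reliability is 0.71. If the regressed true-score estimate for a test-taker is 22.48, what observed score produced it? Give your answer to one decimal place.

T̂ = ρX + (1 − ρ)μ  ⇒  X = (T̂ − (1 − ρ)μ) / ρ
X = (22.48 − 0.29 × 31) / 0.71 = (22.48 − 8.99) / 0.71 = 13.49 / 0.71 = 19.000

19.0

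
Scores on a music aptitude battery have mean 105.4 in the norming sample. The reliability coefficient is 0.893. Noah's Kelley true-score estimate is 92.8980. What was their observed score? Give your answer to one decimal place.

T̂ = ρX + (1 − ρ)μ  ⇒  X = (T̂ − (1 − ρ)μ) / ρ
X = (92.8980 − 0.107 × 105.4) / 0.893 = (92.8980 − 11.2778) / 0.893 = 81.6202 / 0.893 = 91.400

91.4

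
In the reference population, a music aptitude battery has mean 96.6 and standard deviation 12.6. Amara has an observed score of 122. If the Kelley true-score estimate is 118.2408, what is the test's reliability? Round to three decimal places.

0.852

T̂ = ρX + (1 − ρ)μ  ⇒  T̂ − μ = ρ(X − μ)
ρ = (T̂ − μ)/(X − μ) = (118.2408 − 96.6) / (122 − 96.6) = 21.6408 / 25.4 = 0.85200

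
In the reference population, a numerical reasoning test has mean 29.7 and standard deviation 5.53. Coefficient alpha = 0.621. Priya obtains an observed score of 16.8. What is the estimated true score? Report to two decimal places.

T̂ = 0.621(16.8) + 0.379(29.7) = 10.4328 + 11.2563 = 21.689 → 21.69

21.69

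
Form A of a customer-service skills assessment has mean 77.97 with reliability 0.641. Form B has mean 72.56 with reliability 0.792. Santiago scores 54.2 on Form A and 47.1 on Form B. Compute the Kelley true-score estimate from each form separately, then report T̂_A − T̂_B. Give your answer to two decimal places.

10.34

T̂_A = 0.641(54.2) + 0.359(77.97) = 62.7334
T̂_B = 0.792(47.1) + 0.208(72.56) = 52.3957
T̂_A − T̂_B = 10.3377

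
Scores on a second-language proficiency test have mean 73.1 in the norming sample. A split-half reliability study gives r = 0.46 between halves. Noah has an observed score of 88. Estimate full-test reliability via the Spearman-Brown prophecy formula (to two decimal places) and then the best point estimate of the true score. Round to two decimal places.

82.49

Spearman-Brown: ρ = 2r/(1 + r) = 2(0.46)/(1 + 0.46) = 0.920/1.46 = 0.6301 → 0.63
T̂ = ρX + (1 − ρ)μ
  = 0.63 × 88 + 0.37 × 73.1
  = 55.44 + 27.047
  = 82.487
  ≈ 82.49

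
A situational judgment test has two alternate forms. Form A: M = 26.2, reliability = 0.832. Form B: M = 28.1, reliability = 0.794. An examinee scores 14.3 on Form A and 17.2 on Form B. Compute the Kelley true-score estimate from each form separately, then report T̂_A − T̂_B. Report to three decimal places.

-3.146

T̂_A = 0.832(14.3) + 0.168(26.2) = 16.29920
T̂_B = 0.794(17.2) + 0.206(28.1) = 19.44540
T̂_A − T̂_B = -3.14620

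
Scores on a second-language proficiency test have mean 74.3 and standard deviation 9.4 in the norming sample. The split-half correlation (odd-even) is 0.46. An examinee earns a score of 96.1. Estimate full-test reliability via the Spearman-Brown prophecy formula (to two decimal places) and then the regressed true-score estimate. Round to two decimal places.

Spearman-Brown: ρ = 2r/(1 + r) = 2(0.46)/(1 + 0.46) = 0.920/1.46 = 0.6301 → 0.63
T̂ = ρX + (1 − ρ)μ
  = 0.63 × 96.1 + 0.37 × 74.3
  = 60.543 + 27.491
  = 88.034
  ≈ 88.03

88.03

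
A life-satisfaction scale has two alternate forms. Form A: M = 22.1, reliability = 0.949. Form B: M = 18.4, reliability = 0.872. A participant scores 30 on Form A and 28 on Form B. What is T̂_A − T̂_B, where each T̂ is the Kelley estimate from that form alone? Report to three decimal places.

T̂_A = 0.949(30) + 0.051(22.1) = 29.59710
T̂_B = 0.872(28) + 0.128(18.4) = 26.77120
T̂_A − T̂_B = 2.82590

2.826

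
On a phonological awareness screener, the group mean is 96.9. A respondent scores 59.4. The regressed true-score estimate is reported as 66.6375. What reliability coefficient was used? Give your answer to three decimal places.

T̂ = ρX + (1 − ρ)μ  ⇒  T̂ − μ = ρ(X − μ)
ρ = (T̂ − μ)/(X − μ) = (66.6375 − 96.9) / (59.4 − 96.9) = -30.2625 / -37.5 = 0.80700

0.807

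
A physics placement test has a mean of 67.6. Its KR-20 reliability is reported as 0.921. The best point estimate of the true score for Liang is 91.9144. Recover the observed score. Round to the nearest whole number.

T̂ = ρX + (1 − ρ)μ  ⇒  X = (T̂ − (1 − ρ)μ) / ρ
X = (91.9144 − 0.079 × 67.6) / 0.921 = (91.9144 − 5.3404) / 0.921 = 86.5740 / 0.921 = 94.00

94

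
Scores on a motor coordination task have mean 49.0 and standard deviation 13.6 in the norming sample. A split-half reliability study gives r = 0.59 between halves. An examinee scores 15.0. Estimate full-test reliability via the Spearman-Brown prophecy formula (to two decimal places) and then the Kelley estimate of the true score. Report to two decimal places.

23.84

Spearman-Brown: ρ = 2r/(1 + r) = 2(0.59)/(1 + 0.59) = 1.180/1.59 = 0.7421 → 0.74
T̂ = ρX + (1 − ρ)μ
  = 0.74 × 15.0 + 0.26 × 49.0
  = 11.100 + 12.740
  = 23.840
  ≈ 23.84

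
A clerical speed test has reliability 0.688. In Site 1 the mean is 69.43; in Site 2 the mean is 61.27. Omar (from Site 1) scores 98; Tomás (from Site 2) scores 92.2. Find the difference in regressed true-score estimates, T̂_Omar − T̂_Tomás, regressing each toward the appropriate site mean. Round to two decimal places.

6.54

T̂_Omar = 0.688(98) + 0.312(69.43) = 89.0862
T̂_Tomás = 0.688(92.2) + 0.312(61.27) = 82.5498
Difference = 89.0862 − 82.5498 = 6.5363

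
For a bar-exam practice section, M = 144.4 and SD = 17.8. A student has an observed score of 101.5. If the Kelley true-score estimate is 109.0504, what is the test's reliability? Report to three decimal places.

0.824

T̂ = ρX + (1 − ρ)μ  ⇒  T̂ − μ = ρ(X − μ)
ρ = (T̂ − μ)/(X − μ) = (109.0504 − 144.4) / (101.5 − 144.4) = -35.3496 / -42.9 = 0.82400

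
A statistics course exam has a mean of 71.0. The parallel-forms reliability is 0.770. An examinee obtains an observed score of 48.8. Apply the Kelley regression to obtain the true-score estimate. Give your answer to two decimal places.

T̂ = 0.770(48.8) + 0.230(71.0) = 37.5760 + 16.3300 = 53.906 → 53.91

53.91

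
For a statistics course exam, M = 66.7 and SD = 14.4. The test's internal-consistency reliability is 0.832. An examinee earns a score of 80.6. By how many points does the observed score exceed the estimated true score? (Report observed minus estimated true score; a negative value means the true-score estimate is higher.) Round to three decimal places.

2.335

Kelley's formula gives T̂ = 0.832·80.6 + 0.168·66.7 = 67.0592 + 11.2056 = 78.26480.
X − T̂ = 80.6 − 78.2648 = 2.3352 → 2.335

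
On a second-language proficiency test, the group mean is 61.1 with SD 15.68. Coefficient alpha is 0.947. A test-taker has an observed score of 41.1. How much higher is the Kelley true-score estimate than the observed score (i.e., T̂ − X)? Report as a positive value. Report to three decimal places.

1.060

T̂ = 0.947(41.1) + 0.053(61.1) = 38.9217 + 3.2383 = 42.16000 → 42.1600
T̂ − X = 42.1600 − 41.1 = 1.0600 → 1.060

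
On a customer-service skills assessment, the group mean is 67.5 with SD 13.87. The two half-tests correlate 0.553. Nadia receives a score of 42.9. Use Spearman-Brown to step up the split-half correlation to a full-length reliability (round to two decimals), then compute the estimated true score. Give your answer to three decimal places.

Spearman-Brown: ρ = 2r/(1 + r) = 2(0.553)/(1 + 0.553) = 1.1060/1.553 = 0.7122 → 0.71
T̂ = ρX + (1 − ρ)μ
  = 0.71 × 42.9 + 0.29 × 67.5
  = 30.459 + 19.575
  = 50.0340
  ≈ 50.034

50.034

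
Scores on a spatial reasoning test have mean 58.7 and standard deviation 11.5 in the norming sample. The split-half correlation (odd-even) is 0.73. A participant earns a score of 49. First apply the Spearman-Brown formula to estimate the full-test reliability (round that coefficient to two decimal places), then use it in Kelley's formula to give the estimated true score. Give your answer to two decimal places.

50.55

Spearman-Brown: ρ = 2r/(1 + r) = 2(0.73)/(1 + 0.73) = 1.460/1.73 = 0.8439 → 0.84
Kelley's formula gives T̂ = 0.84·49 + 0.16·58.7 = 41.16 + 9.392 = 50.552.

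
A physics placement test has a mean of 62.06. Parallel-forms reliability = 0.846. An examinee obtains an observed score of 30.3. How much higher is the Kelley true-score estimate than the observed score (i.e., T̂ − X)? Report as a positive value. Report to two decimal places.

Weight the observed score by reliability and the mean by (1 − reliability): T̂ = 0.846·30.3 + 0.154·62.06 = 25.6338 + 9.55724 = 35.1910.
T̂ − X = 35.191 − 30.3 = 4.891 → 4.89

4.89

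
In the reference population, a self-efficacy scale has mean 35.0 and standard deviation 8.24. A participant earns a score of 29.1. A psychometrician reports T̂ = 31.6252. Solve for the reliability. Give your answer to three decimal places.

T̂ = ρX + (1 − ρ)μ  ⇒  T̂ − μ = ρ(X − μ)
ρ = (T̂ − μ)/(X − μ) = (31.6252 − 35.0) / (29.1 − 35.0) = -3.3748 / -5.9 = 0.57200

0.572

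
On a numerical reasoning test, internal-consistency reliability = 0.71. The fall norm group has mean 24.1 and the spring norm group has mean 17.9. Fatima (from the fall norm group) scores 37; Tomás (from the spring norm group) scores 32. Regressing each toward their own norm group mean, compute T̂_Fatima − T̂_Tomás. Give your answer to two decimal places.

5.35

T̂_Fatima = 0.71(37) + 0.29(24.1) = 33.2590
T̂_Tomás = 0.71(32) + 0.29(17.9) = 27.9110
Difference = 33.2590 − 27.9110 = 5.3480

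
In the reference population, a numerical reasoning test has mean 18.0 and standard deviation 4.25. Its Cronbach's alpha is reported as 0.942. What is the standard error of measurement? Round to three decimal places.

1.024

SEM = SD · √(1 − ρ) = 4.25 × √0.058 = 4.25 × 0.2408 = 1.0235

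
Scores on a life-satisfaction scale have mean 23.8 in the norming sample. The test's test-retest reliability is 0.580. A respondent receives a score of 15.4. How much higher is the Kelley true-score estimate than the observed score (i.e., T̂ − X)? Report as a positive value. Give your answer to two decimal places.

3.53

T̂ = 0.580(15.4) + 0.420(23.8) = 8.9320 + 9.9960 = 18.9280 → 18.928
T̂ − X = 18.928 − 15.4 = 3.528 → 3.53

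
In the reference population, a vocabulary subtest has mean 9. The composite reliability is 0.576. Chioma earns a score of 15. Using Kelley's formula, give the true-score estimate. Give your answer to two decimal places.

12.46

T̂ = 0.576(15) + 0.424(9) = 8.640 + 3.816 = 12.456 → 12.46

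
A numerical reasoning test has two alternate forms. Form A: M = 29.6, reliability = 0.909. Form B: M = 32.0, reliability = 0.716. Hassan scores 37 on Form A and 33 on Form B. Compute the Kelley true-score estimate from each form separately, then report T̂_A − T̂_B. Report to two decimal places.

3.61

T̂_A = 0.909(37) + 0.091(29.6) = 36.3266
T̂_B = 0.716(33) + 0.284(32.0) = 32.7160
T̂_A − T̂_B = 3.6106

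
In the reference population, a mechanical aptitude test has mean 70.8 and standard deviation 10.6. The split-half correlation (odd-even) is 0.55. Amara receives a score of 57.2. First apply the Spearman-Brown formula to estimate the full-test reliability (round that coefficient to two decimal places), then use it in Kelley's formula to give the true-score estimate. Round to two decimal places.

61.14

Spearman-Brown: ρ = 2r/(1 + r) = 2(0.55)/(1 + 0.55) = 1.100/1.55 = 0.7097 → 0.71
Kelley's formula gives T̂ = 0.71·57.2 + 0.29·70.8 = 40.612 + 20.532 = 61.144.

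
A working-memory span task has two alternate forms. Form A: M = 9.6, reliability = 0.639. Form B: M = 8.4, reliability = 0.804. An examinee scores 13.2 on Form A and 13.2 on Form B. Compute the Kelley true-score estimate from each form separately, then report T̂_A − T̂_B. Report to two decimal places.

-0.36

T̂_A = 0.639(13.2) + 0.361(9.6) = 11.9004
T̂_B = 0.804(13.2) + 0.196(8.4) = 12.2592
T̂_A − T̂_B = -0.3588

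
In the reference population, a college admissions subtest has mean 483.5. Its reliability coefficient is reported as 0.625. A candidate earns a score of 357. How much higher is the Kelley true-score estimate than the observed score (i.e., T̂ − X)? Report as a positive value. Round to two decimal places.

T̂ = 0.625(357) + 0.375(483.5) = 223.125 + 181.3125 = 404.4375 → 404.438
T̂ − X = 404.438 − 357 = 47.438 → 47.44

47.44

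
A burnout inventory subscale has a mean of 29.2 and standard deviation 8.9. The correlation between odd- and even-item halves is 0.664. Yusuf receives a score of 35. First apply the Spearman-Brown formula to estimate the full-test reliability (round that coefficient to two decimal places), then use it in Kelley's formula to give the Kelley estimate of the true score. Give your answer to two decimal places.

Spearman-Brown: ρ = 2r/(1 + r) = 2(0.664)/(1 + 0.664) = 1.3280/1.664 = 0.7981 → 0.80
T̂ = 0.80(35) + 0.20(29.2) = 28.00 + 5.840 = 33.840 → 33.84

33.84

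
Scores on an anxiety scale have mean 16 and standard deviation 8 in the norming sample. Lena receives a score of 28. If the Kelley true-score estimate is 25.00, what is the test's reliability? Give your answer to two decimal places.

T̂ = ρX + (1 − ρ)μ  ⇒  T̂ − μ = ρ(X − μ)
ρ = (T̂ − μ)/(X − μ) = (25.00 − 16) / (28 − 16) = 9.00 / 12.0 = 0.7500

0.75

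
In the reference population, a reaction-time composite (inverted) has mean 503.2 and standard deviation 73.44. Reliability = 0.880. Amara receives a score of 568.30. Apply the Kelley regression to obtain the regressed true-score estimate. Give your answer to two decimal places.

T̂ = ρX + (1 − ρ)μ
  = 0.880 × 568.30 + 0.120 × 503.2
  = 500.10400 + 60.3840
  = 560.488
  ≈ 560.49

560.49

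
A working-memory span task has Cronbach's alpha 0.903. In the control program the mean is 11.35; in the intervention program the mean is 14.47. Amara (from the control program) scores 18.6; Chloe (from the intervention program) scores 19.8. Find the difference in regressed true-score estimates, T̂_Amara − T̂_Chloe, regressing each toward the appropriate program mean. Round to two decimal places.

-1.39

T̂_Amara = 0.903(18.6) + 0.097(11.35) = 17.8968
T̂_Chloe = 0.903(19.8) + 0.097(14.47) = 19.2830
Difference = 17.8968 − 19.2830 = -1.3862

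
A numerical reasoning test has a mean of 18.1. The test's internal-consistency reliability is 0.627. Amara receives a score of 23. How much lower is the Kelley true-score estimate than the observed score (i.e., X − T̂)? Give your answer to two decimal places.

1.83

Weight the observed score by reliability and the mean by (1 − reliability): T̂ = 0.627·23 + 0.373·18.1 = 14.421 + 6.7513 = 21.1723.
X − T̂ = 23 − 21.172 = 1.828 → 1.83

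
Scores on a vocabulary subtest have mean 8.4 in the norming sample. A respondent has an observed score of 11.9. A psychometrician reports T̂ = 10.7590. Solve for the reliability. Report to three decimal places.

T̂ = ρX + (1 − ρ)μ  ⇒  T̂ − μ = ρ(X − μ)
ρ = (T̂ − μ)/(X − μ) = (10.7590 − 8.4) / (11.9 − 8.4) = 2.3590 / 3.5 = 0.67400

0.674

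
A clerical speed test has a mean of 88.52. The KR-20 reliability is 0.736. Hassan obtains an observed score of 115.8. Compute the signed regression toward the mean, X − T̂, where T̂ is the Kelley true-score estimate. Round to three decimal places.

7.202

T̂ = 0.736(115.8) + 0.264(88.52) = 85.2288 + 23.36928 = 108.59808 → 108.5981
X − T̂ = 115.8 − 108.5981 = 7.2019 → 7.202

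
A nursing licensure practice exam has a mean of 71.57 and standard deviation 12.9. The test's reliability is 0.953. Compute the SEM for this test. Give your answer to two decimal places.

2.80

SEM = SD · √(1 − ρ) = 12.9 × √0.047 = 12.9 × 0.2168 = 2.797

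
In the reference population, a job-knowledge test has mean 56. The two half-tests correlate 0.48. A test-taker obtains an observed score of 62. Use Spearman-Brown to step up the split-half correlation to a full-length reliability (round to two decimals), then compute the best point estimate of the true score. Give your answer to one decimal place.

59.9

Spearman-Brown: ρ = 2r/(1 + r) = 2(0.48)/(1 + 0.48) = 0.960/1.48 = 0.6486 → 0.65
Weight the observed score by reliability and the mean by (1 − reliability): T̂ = 0.65·62 + 0.35·56 = 40.30 + 19.60 = 59.90.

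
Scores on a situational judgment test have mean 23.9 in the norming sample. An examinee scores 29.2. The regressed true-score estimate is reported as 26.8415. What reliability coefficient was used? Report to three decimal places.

T̂ = ρX + (1 − ρ)μ  ⇒  T̂ − μ = ρ(X − μ)
ρ = (T̂ − μ)/(X − μ) = (26.8415 − 23.9) / (29.2 − 23.9) = 2.9415 / 5.3 = 0.55500

0.555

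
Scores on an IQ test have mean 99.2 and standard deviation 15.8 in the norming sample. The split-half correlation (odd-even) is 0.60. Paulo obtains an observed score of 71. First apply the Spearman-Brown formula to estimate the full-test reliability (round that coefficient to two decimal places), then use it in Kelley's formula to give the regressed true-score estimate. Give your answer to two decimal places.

Spearman-Brown: ρ = 2r/(1 + r) = 2(0.60)/(1 + 0.60) = 1.200/1.60 = 0.7500 → 0.75
T̂ = 0.75(71) + 0.25(99.2) = 53.25 + 24.800 = 78.050 → 78.05

78.05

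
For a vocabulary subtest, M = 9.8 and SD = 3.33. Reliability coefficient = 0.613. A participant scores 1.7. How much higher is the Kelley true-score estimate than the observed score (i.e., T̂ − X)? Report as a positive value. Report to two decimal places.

3.13

T̂ = 0.613(1.7) + 0.387(9.8) = 1.0421 + 3.7926 = 4.8347 → 4.835
T̂ − X = 4.835 − 1.7 = 3.135 → 3.13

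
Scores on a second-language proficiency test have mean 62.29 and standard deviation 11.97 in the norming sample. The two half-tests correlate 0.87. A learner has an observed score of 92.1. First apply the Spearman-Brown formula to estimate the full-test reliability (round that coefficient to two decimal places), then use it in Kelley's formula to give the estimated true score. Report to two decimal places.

90.01

Spearman-Brown: ρ = 2r/(1 + r) = 2(0.87)/(1 + 0.87) = 1.740/1.87 = 0.9305 → 0.93
T̂ = ρX + (1 − ρ)μ
  = 0.93 × 92.1 + 0.07 × 62.29
  = 85.653 + 4.3603
  = 90.013
  ≈ 90.01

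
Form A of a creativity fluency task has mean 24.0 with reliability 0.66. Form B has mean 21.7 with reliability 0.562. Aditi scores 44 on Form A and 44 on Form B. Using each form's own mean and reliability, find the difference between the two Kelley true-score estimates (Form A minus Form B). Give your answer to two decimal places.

T̂_A = 0.66(44) + 0.34(24.0) = 37.2000
T̂_B = 0.562(44) + 0.438(21.7) = 34.2326
T̂_A − T̂_B = 2.9674

2.97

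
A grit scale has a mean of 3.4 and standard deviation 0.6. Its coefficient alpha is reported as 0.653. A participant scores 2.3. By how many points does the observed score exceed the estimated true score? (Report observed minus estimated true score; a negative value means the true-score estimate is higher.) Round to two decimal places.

-0.38

T̂ = ρX + (1 − ρ)μ
  = 0.653 × 2.3 + 0.347 × 3.4
  = 1.5019 + 1.1798
  = 2.6817
  ≈ 2.682
X − T̂ = 2.3 − 2.682 = -0.382 → -0.38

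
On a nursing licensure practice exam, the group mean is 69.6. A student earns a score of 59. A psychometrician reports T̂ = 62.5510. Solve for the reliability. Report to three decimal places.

T̂ = ρX + (1 − ρ)μ  ⇒  T̂ − μ = ρ(X − μ)
ρ = (T̂ − μ)/(X − μ) = (62.5510 − 69.6) / (59 − 69.6) = -7.0490 / -10.6 = 0.66500

0.665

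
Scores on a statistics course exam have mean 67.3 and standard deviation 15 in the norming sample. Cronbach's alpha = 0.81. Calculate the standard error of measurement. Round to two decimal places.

SEM = SD · √(1 − ρ) = 15 × √0.19 = 15 × 0.4359 = 6.538

6.54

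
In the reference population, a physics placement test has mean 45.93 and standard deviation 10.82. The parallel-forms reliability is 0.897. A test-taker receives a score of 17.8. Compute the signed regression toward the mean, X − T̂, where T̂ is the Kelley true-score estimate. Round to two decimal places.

-2.90

T̂ = 0.897(17.8) + 0.103(45.93) = 15.9666 + 4.73079 = 20.6974 → 20.697
X − T̂ = 17.8 − 20.697 = -2.897 → -2.90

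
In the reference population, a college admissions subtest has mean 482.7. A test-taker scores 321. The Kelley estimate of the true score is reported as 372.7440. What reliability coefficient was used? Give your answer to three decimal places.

0.680

T̂ = ρX + (1 − ρ)μ  ⇒  T̂ − μ = ρ(X − μ)
ρ = (T̂ − μ)/(X − μ) = (372.7440 − 482.7) / (321 − 482.7) = -109.9560 / -161.7 = 0.68000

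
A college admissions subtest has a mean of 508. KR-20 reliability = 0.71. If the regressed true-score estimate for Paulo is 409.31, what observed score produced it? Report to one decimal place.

369.0

T̂ = ρX + (1 − ρ)μ  ⇒  X = (T̂ − (1 − ρ)μ) / ρ
X = (409.31 − 0.29 × 508) / 0.71 = (409.31 − 147.32) / 0.71 = 261.99 / 0.71 = 369.000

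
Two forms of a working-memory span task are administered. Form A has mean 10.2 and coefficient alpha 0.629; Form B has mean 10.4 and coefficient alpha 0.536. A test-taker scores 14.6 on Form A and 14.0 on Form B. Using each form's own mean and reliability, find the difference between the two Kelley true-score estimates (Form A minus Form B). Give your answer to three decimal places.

T̂_A = 0.629(14.6) + 0.371(10.2) = 12.96760
T̂_B = 0.536(14.0) + 0.464(10.4) = 12.32960
T̂_A − T̂_B = 0.63800

0.638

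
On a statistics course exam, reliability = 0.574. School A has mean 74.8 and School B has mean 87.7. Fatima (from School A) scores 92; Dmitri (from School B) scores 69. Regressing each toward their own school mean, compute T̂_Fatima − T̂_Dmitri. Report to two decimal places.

7.71

T̂_Fatima = 0.574(92) + 0.426(74.8) = 84.6728
T̂_Dmitri = 0.574(69) + 0.426(87.7) = 76.9662
Difference = 84.6728 − 76.9662 = 7.7066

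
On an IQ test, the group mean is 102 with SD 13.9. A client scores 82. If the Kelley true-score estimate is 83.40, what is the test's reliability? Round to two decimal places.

T̂ = ρX + (1 − ρ)μ  ⇒  T̂ − μ = ρ(X − μ)
ρ = (T̂ − μ)/(X − μ) = (83.40 − 102) / (82 − 102) = -18.60 / -20.0 = 0.9300

0.93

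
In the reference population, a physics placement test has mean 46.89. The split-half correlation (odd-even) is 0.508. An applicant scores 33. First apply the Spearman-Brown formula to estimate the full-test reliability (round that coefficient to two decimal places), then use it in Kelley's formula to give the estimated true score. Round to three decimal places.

37.584

Spearman-Brown: ρ = 2r/(1 + r) = 2(0.508)/(1 + 0.508) = 1.0160/1.508 = 0.6737 → 0.67
T̂ = 0.67(33) + 0.33(46.89) = 22.11 + 15.4737 = 37.5837 → 37.584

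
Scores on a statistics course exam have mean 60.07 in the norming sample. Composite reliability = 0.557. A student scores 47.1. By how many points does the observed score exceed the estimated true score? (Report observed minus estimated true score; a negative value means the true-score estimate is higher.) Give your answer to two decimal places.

Weight the observed score by reliability and the mean by (1 − reliability): T̂ = 0.557·47.1 + 0.443·60.07 = 26.2347 + 26.61101 = 52.8457.
X − T̂ = 47.1 − 52.846 = -5.746 → -5.75

-5.75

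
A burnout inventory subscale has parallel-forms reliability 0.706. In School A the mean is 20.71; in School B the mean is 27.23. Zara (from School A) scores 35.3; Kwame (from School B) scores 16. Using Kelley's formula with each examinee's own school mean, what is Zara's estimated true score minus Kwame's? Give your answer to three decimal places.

11.709

T̂_Zara = 0.706(35.3) + 0.294(20.71) = 31.01054
T̂_Kwame = 0.706(16) + 0.294(27.23) = 19.30162
Difference = 31.01054 − 19.30162 = 11.70892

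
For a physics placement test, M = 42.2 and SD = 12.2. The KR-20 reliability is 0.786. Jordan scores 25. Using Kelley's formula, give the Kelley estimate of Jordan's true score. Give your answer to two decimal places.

28.68

T̂ = 0.786(25) + 0.214(42.2) = 19.650 + 9.0308 = 28.681 → 28.68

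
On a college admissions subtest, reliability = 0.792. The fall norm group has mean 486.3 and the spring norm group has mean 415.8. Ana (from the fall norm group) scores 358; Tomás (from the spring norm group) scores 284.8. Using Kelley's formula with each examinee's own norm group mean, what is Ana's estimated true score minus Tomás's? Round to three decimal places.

T̂_Ana = 0.792(358) + 0.208(486.3) = 384.68640
T̂_Tomás = 0.792(284.8) + 0.208(415.8) = 312.04800
Difference = 384.68640 − 312.04800 = 72.63840

72.638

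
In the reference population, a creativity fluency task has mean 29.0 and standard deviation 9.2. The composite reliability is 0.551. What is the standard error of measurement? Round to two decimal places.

SEM = SD · √(1 − ρ) = 9.2 × √0.449 = 9.2 × 0.6701 = 6.165

6.16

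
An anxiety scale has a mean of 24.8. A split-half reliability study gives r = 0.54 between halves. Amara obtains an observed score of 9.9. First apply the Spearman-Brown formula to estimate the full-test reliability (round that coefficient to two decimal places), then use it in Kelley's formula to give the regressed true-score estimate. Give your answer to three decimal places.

Spearman-Brown: ρ = 2r/(1 + r) = 2(0.54)/(1 + 0.54) = 1.080/1.54 = 0.7013 → 0.70
T̂ = ρX + (1 − ρ)μ
  = 0.70 × 9.9 + 0.30 × 24.8
  = 6.930 + 7.440
  = 14.3700
  ≈ 14.370

14.370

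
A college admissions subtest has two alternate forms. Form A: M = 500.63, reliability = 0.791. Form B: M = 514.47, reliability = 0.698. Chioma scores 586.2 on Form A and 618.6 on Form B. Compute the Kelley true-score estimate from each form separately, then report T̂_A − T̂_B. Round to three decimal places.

-18.837

T̂_A = 0.791(586.2) + 0.209(500.63) = 568.31587
T̂_B = 0.698(618.6) + 0.302(514.47) = 587.15274
T̂_A − T̂_B = -18.83687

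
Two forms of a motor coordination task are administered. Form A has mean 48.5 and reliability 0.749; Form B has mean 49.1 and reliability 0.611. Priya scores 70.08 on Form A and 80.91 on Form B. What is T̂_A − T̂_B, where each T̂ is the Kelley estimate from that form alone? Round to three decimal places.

T̂_A = 0.749(70.08) + 0.251(48.5) = 64.66342
T̂_B = 0.611(80.91) + 0.389(49.1) = 68.53591
T̂_A − T̂_B = -3.87249

-3.872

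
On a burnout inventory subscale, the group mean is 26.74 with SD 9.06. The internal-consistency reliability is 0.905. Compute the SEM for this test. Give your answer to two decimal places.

2.79

SEM = SD · √(1 − ρ) = 9.06 × √0.095 = 9.06 × 0.3082 = 2.792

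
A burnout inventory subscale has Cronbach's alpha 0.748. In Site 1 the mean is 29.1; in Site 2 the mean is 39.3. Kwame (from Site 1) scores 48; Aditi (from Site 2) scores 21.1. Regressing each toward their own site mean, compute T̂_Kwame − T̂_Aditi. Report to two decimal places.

T̂_Kwame = 0.748(48) + 0.252(29.1) = 43.2372
T̂_Aditi = 0.748(21.1) + 0.252(39.3) = 25.6864
Difference = 43.2372 − 25.6864 = 17.5508

17.55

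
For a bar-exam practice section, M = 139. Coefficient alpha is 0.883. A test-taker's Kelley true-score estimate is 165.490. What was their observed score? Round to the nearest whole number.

T̂ = ρX + (1 − ρ)μ  ⇒  X = (T̂ − (1 − ρ)μ) / ρ
X = (165.490 − 0.117 × 139) / 0.883 = (165.490 − 16.263) / 0.883 = 149.227 / 0.883 = 169.00

169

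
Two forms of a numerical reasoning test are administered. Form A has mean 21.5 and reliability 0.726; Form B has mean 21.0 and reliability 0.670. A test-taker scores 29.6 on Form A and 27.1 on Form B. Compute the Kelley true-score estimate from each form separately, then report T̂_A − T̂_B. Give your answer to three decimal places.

2.294

T̂_A = 0.726(29.6) + 0.274(21.5) = 27.38060
T̂_B = 0.670(27.1) + 0.330(21.0) = 25.08700
T̂_A − T̂_B = 2.29360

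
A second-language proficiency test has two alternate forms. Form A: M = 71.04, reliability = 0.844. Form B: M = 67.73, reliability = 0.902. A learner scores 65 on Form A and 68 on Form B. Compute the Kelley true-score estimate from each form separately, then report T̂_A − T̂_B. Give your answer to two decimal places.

-2.03

T̂_A = 0.844(65) + 0.156(71.04) = 65.9422
T̂_B = 0.902(68) + 0.098(67.73) = 67.9735
T̂_A − T̂_B = -2.0313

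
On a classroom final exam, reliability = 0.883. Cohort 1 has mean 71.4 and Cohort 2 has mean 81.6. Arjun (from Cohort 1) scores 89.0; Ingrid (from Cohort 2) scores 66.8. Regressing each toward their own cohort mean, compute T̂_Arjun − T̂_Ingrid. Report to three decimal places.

T̂_Arjun = 0.883(89.0) + 0.117(71.4) = 86.94080
T̂_Ingrid = 0.883(66.8) + 0.117(81.6) = 68.53160
Difference = 86.94080 − 68.53160 = 18.40920

18.409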